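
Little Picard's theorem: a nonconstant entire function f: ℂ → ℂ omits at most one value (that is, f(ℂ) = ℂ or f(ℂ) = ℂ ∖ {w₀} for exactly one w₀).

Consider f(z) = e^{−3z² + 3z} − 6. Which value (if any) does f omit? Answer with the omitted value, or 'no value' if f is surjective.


Little Picard bounds the complement of f(ℂ) to at most one point.
The exponent g(z) = −3z² + 3z is a nonconstant polynomial, hence surjective onto ℂ. So e^{g(z)} takes every value in {e^w : w ∈ ℂ} = ℂ ∖ {0}. Adding -6 shifts the range to ℂ ∖ {-6}. f omits exactly -6.

Omitted value: -6.


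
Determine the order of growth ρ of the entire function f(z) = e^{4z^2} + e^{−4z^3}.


Each summand is entire of order 2 and 3 respectively (as in the single-exponential case). The order of a sum is at most the max of the orders, so ρ ≤ 3. For the lower bound: on |z|=r choose arg z so that -4z^3 is real positive; then |e^{-4z^3}| = e^{4r^3} while |e^{4z^2}| ≤ e^{4r^2} = o(e^{4r^3}). So |f| ≥ e^{4r^3}(1 − o(1)) and ρ ≥ 3. Hence ρ = max(2, 3) = 3.
Therefore ρ = 3.

Order ρ = 3.


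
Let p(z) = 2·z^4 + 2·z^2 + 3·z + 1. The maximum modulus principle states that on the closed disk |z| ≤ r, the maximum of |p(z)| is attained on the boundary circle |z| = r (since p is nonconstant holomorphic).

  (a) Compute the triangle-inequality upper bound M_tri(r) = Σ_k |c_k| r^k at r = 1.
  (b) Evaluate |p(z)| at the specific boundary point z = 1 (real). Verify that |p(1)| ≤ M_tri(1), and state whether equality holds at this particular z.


Coefficients: c_0 = 1, c_1 = 3, c_2 = 2, c_3 = 0, c_4 = 2. Radius r = 1.
Part (a). Triangle bound: M_tri(r) = Σ_k |c_k| r^k
  = |1|·1^0 + |3|·1^1 + |2|·1^2 + |0|·1^3 + |2|·1^4
  = 1 + 3 + 2 + 0 + 2 = 8.
This bounds M(r) := max_{|z|=r} |p(z)| from above; equality holds iff all terms c_k z^k can be made to align in phase at a single z on |z|=r.
Part (b). At z = 1 (real, on the circle |z| = r):
  p(1) = (1)·1^0 + (3)·1^1 + (2)·1^2 + (0)·1^3 + (2)·1^4 = 8.
  |p(1)| = 8.
Since all nonzero coefficients share the same sign, |p(1)| = 8 = M_tri(1); the triangle bound is attained at z = 1, so in fact M(r) = 8.

M_tri(1) = 8; |p(1)| = 8; equality at z=1: yes.


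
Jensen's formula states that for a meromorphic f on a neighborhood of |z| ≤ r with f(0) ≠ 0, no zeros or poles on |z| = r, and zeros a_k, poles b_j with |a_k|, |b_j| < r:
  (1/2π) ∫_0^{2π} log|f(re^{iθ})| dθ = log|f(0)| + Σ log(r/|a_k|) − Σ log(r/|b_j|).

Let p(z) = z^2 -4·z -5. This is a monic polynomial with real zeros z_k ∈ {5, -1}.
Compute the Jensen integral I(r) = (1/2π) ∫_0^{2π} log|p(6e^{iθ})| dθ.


Zeros: -1, 5; r = 6.
Inside |z| < r: -1, 5. Outside (|z| ≥ r): ∅.
p(0) = -5, so log|p(0)| = log(5) = 1.6094.
Apply Jensen: I(r) = log|p(0)| + Σ_k log(r/|z_k|), summed over zeros inside |z| < r.
  log(r/|z_k|) for z_k = 5: log(6/5) = 0.1823
  log(r/|z_k|) for z_k = -1: log(6/1) = 1.7918
Sum over inside zeros: 1.9741.
I(r) = log|p(0)| + (inside sum) = 1.6094 + 1.9741 = 3.5835.
Closed form (all zeros inside, monic): I(r) = n·log(r) = 2·log(6) = 3.5835. ✓

I(r) ≈ 3.5835.


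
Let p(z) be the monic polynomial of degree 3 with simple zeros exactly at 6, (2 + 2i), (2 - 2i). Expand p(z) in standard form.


The polynomial is p(z) = ∏_{α ∈ S} (z − α), where S = {6, (2 + 2i), (2 - 2i)}.
Expanding the product yields: p(z) = z^3 -10·z^2 + 32·z -48.
Note conjugate pairs combine to real quadratics: (z − (2+2i))(z − (2−2i)) = z² − 4z + 8.
The resulting polynomial has degree 3 and real coefficients as required.

p(z) = z^3 -10·z^2 + 32·z -48.


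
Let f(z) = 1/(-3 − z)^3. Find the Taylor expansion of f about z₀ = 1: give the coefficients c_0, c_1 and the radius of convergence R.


Let w = z − z₀, so z = z₀ + w.
Then -3 − z = -3 − (z₀ + w) = (-3 − z₀) − w = -4 − w.
f(z) = 1/(-4 − w)^3 = (1/(-4)^3) · (1 − w/(-4))^{−3}.
By the binomial series (1−u)^{−3} = Σ_{n≥0} C(n+2, 2) u^n for |u|<1, with u = w/(-4):
  c_n = C(n+2, 2) / (-4)^(n+3).
  c_0 = 1/(-4)^3 = -1/64.
  c_1 = 3/(-4)^4 = 3/256.
The series is valid for |w/d| < 1, i.e. |z − z₀| < |d|.
Radius of convergence: R = |-3 − z₀| = |-4| = 4 (distance from z₀ to the singularity z = -3).

c_0 = -1/64, c_1 = 3/256; R = 4.


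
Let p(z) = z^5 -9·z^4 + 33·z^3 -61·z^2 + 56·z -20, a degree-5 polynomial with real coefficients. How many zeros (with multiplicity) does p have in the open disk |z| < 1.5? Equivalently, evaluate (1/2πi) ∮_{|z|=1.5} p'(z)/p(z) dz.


The zeros of p are: 1, 2, (2 + 1i), (2 - 1i), 2.
Their magnitudes are: 1, 2, 2.236, 2.236, 2.
Zeros with |z| < R = 1.5: 1.
Count = 1.
By the argument principle, (1/2πi) ∮_{|z|=R} p'(z)/p(z) dz equals exactly this count.

Number of zeros inside |z| < 1.5: 1.


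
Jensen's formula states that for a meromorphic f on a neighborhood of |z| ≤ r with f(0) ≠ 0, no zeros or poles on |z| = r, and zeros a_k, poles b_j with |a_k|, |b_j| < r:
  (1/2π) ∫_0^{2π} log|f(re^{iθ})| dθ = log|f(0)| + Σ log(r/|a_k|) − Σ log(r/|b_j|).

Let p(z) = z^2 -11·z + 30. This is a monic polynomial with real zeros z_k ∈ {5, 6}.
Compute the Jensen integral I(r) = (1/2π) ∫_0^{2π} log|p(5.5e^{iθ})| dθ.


Zeros: 5, 6; r = 5.5.
Inside |z| < r: 5. Outside (|z| ≥ r): 6.
p(0) = 30, so log|p(0)| = log(30) = 3.4012.
Apply Jensen: I(r) = log|p(0)| + Σ_k log(r/|z_k|), summed over zeros inside |z| < r.
  log(r/|z_k|) for z_k = 5: log(5.5/5) = 0.0953
  Outside zeros (6) contribute nothing to the Jensen sum.
Sum over inside zeros: 0.0953.
I(r) = log|p(0)| + (inside sum) = 3.4012 + 0.0953 = 3.4965.
Note: since some zeros are outside |z| ≤ r, the simplified n·log(r) form does NOT apply — only the inside zeros contribute.

I(r) ≈ 3.4965.


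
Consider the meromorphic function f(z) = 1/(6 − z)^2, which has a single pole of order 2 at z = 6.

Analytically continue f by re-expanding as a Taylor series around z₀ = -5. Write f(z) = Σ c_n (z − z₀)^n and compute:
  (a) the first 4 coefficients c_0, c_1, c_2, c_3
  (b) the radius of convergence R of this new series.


Let w = z − z₀, so z = z₀ + w.
Then 6 − z = 6 − (z₀ + w) = (6 − z₀) − w = 11 − w.
f(z) = 1/(11 − w)^2 = (1/(11)^2) · (1 − w/(11))^{−2}.
By the binomial series (1−u)^{−2} = Σ_{n≥0} C(n+1, 1) u^n for |u|<1, with u = w/(11):
  c_n = C(n+1, 1) / (11)^(n+2).
  c_0 = 1/(11)^2 = 1/121.
  c_1 = 2/(11)^3 = 2/1331.
  c_2 = 3/(11)^4 = 3/14641.
  c_3 = 4/(11)^5 = 4/161051.
The series is valid for |w/d| < 1, i.e. |z − z₀| < |d|.
Radius of convergence: R = |6 − z₀| = |11| = 11 (distance from z₀ to the singularity z = 6).

c_0 = 1/121, c_1 = 2/1331, c_2 = 3/14641, c_3 = 4/161051; R = 11.


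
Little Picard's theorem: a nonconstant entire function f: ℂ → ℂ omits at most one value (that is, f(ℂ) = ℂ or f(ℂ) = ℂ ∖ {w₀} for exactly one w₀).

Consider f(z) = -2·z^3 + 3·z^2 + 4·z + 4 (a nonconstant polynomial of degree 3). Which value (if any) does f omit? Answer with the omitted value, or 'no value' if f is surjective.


Little Picard bounds the complement of f(ℂ) to at most one point.
For every w ∈ ℂ, the equation p(z) − w = 0 is a nonconstant polynomial in z and hence has at least one root by the fundamental theorem of algebra. So p is surjective onto ℂ, omitting no value.

Omitted value: no value.


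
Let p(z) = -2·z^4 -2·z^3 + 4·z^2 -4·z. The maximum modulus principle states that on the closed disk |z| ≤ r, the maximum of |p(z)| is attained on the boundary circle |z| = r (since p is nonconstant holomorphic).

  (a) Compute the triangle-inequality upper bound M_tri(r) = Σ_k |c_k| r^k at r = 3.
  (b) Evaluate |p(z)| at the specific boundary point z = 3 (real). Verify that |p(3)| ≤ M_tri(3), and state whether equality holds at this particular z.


Coefficients: c_0 = 0, c_1 = -4, c_2 = 4, c_3 = -2, c_4 = -2. Radius r = 3.
Part (a). Triangle bound: M_tri(r) = Σ_k |c_k| r^k
  = |0|·3^0 + |-4|·3^1 + |4|·3^2 + |-2|·3^3 + |-2|·3^4
  = 0 + 12 + 36 + 54 + 162 = 264.
This bounds M(r) := max_{|z|=r} |p(z)| from above; equality holds iff all terms c_k z^k can be made to align in phase at a single z on |z|=r.
Part (b). At z = 3 (real, on the circle |z| = r):
  p(3) = (0)·3^0 + (-4)·3^1 + (4)·3^2 + (-2)·3^3 + (-2)·3^4 = -192.
  |p(3)| = 192.
Check: |p(3)| = 192 ≤ 264 = M_tri(3). ✓ Equality does not hold at z = 3 (the coefficients have mixed signs, so the terms do not all align in phase there).

M_tri(3) = 264; |p(3)| = 192; equality at z=3: no.


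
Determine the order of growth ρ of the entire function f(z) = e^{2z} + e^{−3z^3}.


Each summand is entire of order 1 and 3 respectively (as in the single-exponential case). The order of a sum is at most the max of the orders, so ρ ≤ 3. For the lower bound: on |z|=r choose arg z so that -3z^3 is real positive; then |e^{-3z^3}| = e^{3r^3} while |e^{2z}| ≤ e^{2r^1} = o(e^{3r^3}). So |f| ≥ e^{3r^3}(1 − o(1)) and ρ ≥ 3. Hence ρ = max(1, 3) = 3.
Therefore ρ = 3.

Order ρ = 3.


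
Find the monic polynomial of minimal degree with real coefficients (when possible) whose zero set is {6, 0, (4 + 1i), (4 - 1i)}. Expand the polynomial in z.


The polynomial is p(z) = ∏_{α ∈ S} (z − α), where S = {6, 0, (4 + 1i), (4 - 1i)}.
Expanding the product yields: p(z) = z^4 -14·z^3 + 65·z^2 -102·z.
Note conjugate pairs combine to real quadratics: (z − (4+1i))(z − (4−1i)) = z² − 8z + 17.
The resulting polynomial has degree 4 and real coefficients as required.

p(z) = z^4 -14·z^3 + 65·z^2 -102·z.


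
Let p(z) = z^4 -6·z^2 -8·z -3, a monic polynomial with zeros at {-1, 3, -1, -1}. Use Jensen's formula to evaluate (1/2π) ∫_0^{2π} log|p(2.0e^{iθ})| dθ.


Zeros: -1, -1, -1, 3; r = 2.0.
Inside |z| < r: -1, -1, -1. Outside (|z| ≥ r): 3.
p(0) = -3, so log|p(0)| = log(3) = 1.0986.
Apply Jensen: I(r) = log|p(0)| + Σ_k log(r/|z_k|), summed over zeros inside |z| < r.
  log(r/|z_k|) for z_k = -1: log(2.0/1) = 0.6931
  log(r/|z_k|) for z_k = -1: log(2.0/1) = 0.6931
  log(r/|z_k|) for z_k = -1: log(2.0/1) = 0.6931
  Outside zeros (3) contribute nothing to the Jensen sum.
Sum over inside zeros: 2.0794.
I(r) = log|p(0)| + (inside sum) = 1.0986 + 2.0794 = 3.1781.
Note: since some zeros are outside |z| ≤ r, the simplified n·log(r) form does NOT apply — only the inside zeros contribute.

I(r) ≈ 3.1781.


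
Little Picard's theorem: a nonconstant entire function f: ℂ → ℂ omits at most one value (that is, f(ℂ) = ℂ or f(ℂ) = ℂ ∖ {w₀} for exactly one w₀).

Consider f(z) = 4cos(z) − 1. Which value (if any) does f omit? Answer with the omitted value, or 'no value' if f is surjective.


Little Picard bounds the complement of f(ℂ) to at most one point.
cos is entire and surjective onto ℂ: for every w ∈ ℂ, cos(ζ) = w has a solution ζ ∈ ℂ (e.g., via the complex inverse arccos). With ζ = z this gives z = ζ/(1). Then 4·cos(z) takes every value in 4·ℂ = ℂ, and adding -1 is a bijection of ℂ. So f is surjective and omits no value. (Note: only on the real line is cos bounded by [−1, 1].)

Omitted value: no value.


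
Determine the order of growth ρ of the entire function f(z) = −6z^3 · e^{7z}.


M(r) = max_{|z|=r} |-6|·|z|^3·|e^{7z}| = 6·r^3 · e^{7r^1} (the factors attain their maxima compatibly on |z|=r). Then log M(r) = log 6 + 3·log r + 7r^1, dominated by the last term, so log log M(r) ~ 1·log r. The polynomial factor -6z^3 contributes only a log r term and does not affect the order. ρ = 1.
Therefore ρ = 1.

Order ρ = 1.


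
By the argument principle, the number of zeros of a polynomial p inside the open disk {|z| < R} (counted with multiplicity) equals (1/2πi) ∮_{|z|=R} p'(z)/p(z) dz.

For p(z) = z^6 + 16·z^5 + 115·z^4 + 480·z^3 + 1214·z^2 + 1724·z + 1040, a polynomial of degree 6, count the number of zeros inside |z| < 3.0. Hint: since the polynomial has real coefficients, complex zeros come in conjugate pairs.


The zeros of p are: -4, (-3 + 1i), (-3 - 1i), (-2 + 3i), (-2 - 3i), -2.
Their magnitudes are: 4, 3.162, 3.162, 3.606, 3.606, 2.
Zeros with |z| < R = 3.0: -2.
Count = 1.
By the argument principle, (1/2πi) ∮_{|z|=R} p'(z)/p(z) dz equals exactly this count.

Number of zeros inside |z| < 3.0: 1.


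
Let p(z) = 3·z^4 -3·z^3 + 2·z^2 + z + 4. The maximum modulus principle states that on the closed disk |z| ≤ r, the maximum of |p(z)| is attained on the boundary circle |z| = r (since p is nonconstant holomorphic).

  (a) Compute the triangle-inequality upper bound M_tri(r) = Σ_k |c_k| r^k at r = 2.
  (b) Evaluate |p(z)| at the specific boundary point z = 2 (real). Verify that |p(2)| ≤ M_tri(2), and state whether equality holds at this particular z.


Coefficients: c_0 = 4, c_1 = 1, c_2 = 2, c_3 = -3, c_4 = 3. Radius r = 2.
Part (a). Triangle bound: M_tri(r) = Σ_k |c_k| r^k
  = |4|·2^0 + |1|·2^1 + |2|·2^2 + |-3|·2^3 + |3|·2^4
  = 4 + 2 + 8 + 24 + 48 = 86.
This bounds M(r) := max_{|z|=r} |p(z)| from above; equality holds iff all terms c_k z^k can be made to align in phase at a single z on |z|=r.
Part (b). At z = 2 (real, on the circle |z| = r):
  p(2) = (4)·2^0 + (1)·2^1 + (2)·2^2 + (-3)·2^3 + (3)·2^4 = 38.
  |p(2)| = 38.
Check: |p(2)| = 38 ≤ 86 = M_tri(2). ✓ Equality does not hold at z = 2 (the coefficients have mixed signs, so the terms do not all align in phase there).

M_tri(2) = 86; |p(2)| = 38; equality at z=2: no.


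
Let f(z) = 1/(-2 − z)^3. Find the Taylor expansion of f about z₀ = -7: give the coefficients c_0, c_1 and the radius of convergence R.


Let w = z − z₀, so z = z₀ + w.
Then -2 − z = -2 − (z₀ + w) = (-2 − z₀) − w = 5 − w.
f(z) = 1/(5 − w)^3 = (1/(5)^3) · (1 − w/(5))^{−3}.
By the binomial series (1−u)^{−3} = Σ_{n≥0} C(n+2, 2) u^n for |u|<1, with u = w/(5):
  c_n = C(n+2, 2) / (5)^(n+3).
  c_0 = 1/(5)^3 = 1/125.
  c_1 = 3/(5)^4 = 3/625.
The series is valid for |w/d| < 1, i.e. |z − z₀| < |d|.
Radius of convergence: R = |-2 − z₀| = |5| = 5 (distance from z₀ to the singularity z = -2).

c_0 = 1/125, c_1 = 3/625; R = 5.


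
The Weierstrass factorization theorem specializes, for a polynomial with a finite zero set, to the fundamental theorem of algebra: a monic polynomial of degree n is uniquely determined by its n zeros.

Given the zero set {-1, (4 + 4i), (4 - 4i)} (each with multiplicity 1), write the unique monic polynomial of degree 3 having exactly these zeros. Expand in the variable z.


The polynomial is p(z) = ∏_{α ∈ S} (z − α), where S = {-1, (4 + 4i), (4 - 4i)}.
Expanding the product yields: p(z) = z^3 -7·z^2 + 24·z + 32.
Note conjugate pairs combine to real quadratics: (z − (4+4i))(z − (4−4i)) = z² − 8z + 32.
The resulting polynomial has degree 3 and real coefficients as required.

p(z) = z^3 -7·z^2 + 24·z + 32.


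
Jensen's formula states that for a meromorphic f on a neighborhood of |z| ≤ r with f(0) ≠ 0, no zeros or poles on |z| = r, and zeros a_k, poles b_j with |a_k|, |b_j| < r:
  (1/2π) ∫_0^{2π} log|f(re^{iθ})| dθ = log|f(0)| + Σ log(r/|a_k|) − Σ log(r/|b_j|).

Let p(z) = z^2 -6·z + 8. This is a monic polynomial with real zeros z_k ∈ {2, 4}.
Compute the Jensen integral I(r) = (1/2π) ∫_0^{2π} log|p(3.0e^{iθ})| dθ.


Zeros: 2, 4; r = 3.0.
Inside |z| < r: 2. Outside (|z| ≥ r): 4.
p(0) = 8, so log|p(0)| = log(8) = 2.0794.
Apply Jensen: I(r) = log|p(0)| + Σ_k log(r/|z_k|), summed over zeros inside |z| < r.
  log(r/|z_k|) for z_k = 2: log(3.0/2) = 0.4055
  Outside zeros (4) contribute nothing to the Jensen sum.
Sum over inside zeros: 0.4055.
I(r) = log|p(0)| + (inside sum) = 2.0794 + 0.4055 = 2.4849.
Note: since some zeros are outside |z| ≤ r, the simplified n·log(r) form does NOT apply — only the inside zeros contribute.

I(r) ≈ 2.4849.


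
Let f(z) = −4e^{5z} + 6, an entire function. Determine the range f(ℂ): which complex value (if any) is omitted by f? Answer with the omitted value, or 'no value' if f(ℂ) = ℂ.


Little Picard bounds the complement of f(ℂ) to at most one point.
e^{5z} is never zero on ℂ, so -4·e^{5z} takes every value in ℂ ∖ {0}. Adding 6 shifts the range to ℂ ∖ {6}. Thus f omits exactly the value 6.

Omitted value: 6.


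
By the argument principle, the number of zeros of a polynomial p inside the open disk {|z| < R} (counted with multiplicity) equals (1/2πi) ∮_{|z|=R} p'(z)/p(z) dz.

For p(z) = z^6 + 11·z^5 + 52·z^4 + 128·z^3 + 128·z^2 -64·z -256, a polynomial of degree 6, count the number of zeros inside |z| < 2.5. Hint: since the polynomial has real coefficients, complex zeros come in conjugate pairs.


The zeros of p are: (-2 + 2i), (-2 - 2i), 1, -4, (-2 + 2i), (-2 - 2i).
Their magnitudes are: 2.828, 2.828, 1, 4, 2.828, 2.828.
Zeros with |z| < R = 2.5: 1.
Count = 1.
By the argument principle, (1/2πi) ∮_{|z|=R} p'(z)/p(z) dz equals exactly this count.

Number of zeros inside |z| < 2.5: 1.


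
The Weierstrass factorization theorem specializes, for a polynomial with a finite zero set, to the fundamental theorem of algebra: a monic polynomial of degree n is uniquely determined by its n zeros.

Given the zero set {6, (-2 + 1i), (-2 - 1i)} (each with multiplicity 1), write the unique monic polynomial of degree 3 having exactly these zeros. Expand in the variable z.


The polynomial is p(z) = ∏_{α ∈ S} (z − α), where S = {6, (-2 + 1i), (-2 - 1i)}.
Expanding the product yields: p(z) = z^3 -2·z^2 -19·z -30.
Note conjugate pairs combine to real quadratics: (z − (-2+1i))(z − (-2−1i)) = z² + 4z + 5.
The resulting polynomial has degree 3 and real coefficients as required.

p(z) = z^3 -2·z^2 -19·z -30.


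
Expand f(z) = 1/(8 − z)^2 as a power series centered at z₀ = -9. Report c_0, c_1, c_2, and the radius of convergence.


Let w = z − z₀, so z = z₀ + w.
Then 8 − z = 8 − (z₀ + w) = (8 − z₀) − w = 17 − w.
f(z) = 1/(17 − w)^2 = (1/(17)^2) · (1 − w/(17))^{−2}.
By the binomial series (1−u)^{−2} = Σ_{n≥0} C(n+1, 1) u^n for |u|<1, with u = w/(17):
  c_n = C(n+1, 1) / (17)^(n+2).
  c_0 = 1/(17)^2 = 1/289.
  c_1 = 2/(17)^3 = 2/4913.
  c_2 = 3/(17)^4 = 3/83521.
The series is valid for |w/d| < 1, i.e. |z − z₀| < |d|.
Radius of convergence: R = |8 − z₀| = |17| = 17 (distance from z₀ to the singularity z = 8).

c_0 = 1/289, c_1 = 2/4913, c_2 = 3/83521; R = 17.


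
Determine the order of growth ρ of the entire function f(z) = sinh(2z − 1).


sinh(w) is a linear combination of e^{iw} and e^{−iw} (or e^w, e^{−w} in the hyperbolic case), so |sinh(w)| ≤ e^{|w|}. With w = 2z − 1, |w| ≤ 2|z| + 1 = 2r + 1 on |z| = r, giving M(r) ≤ e^{2r + 1}, so ρ ≤ 1. On a suitable ray (z = it for sin/cos; z = t for sinh/cosh, t real → ∞), |sinh(2z − 1)| grows like e^{2|t|}/2, so ρ ≥ 1. Hence ρ = 1.
Therefore ρ = 1.

Order ρ = 1.


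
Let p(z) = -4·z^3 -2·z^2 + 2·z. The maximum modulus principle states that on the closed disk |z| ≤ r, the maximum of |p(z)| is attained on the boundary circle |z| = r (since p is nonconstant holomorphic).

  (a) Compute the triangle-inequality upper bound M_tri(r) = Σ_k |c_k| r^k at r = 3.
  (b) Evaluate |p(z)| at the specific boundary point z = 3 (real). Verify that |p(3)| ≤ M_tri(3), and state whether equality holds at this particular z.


Coefficients: c_0 = 0, c_1 = 2, c_2 = -2, c_3 = -4. Radius r = 3.
Part (a). Triangle bound: M_tri(r) = Σ_k |c_k| r^k
  = |0|·3^0 + |2|·3^1 + |-2|·3^2 + |-4|·3^3
  = 0 + 6 + 18 + 108 = 132.
This bounds M(r) := max_{|z|=r} |p(z)| from above; equality holds iff all terms c_k z^k can be made to align in phase at a single z on |z|=r.
Part (b). At z = 3 (real, on the circle |z| = r):
  p(3) = (0)·3^0 + (2)·3^1 + (-2)·3^2 + (-4)·3^3 = -120.
  |p(3)| = 120.
Check: |p(3)| = 120 ≤ 132 = M_tri(3). ✓ Equality does not hold at z = 3 (the coefficients have mixed signs, so the terms do not all align in phase there).

M_tri(3) = 132; |p(3)| = 120; equality at z=3: no.


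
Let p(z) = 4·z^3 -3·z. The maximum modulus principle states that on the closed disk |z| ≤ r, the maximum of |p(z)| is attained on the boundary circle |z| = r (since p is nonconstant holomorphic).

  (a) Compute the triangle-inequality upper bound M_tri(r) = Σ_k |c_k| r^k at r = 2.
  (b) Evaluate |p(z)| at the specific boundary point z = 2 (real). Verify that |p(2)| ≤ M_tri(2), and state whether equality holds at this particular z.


Coefficients: c_0 = 0, c_1 = -3, c_2 = 0, c_3 = 4. Radius r = 2.
Part (a). Triangle bound: M_tri(r) = Σ_k |c_k| r^k
  = |0|·2^0 + |-3|·2^1 + |0|·2^2 + |4|·2^3
  = 0 + 6 + 0 + 32 = 38.
This bounds M(r) := max_{|z|=r} |p(z)| from above; equality holds iff all terms c_k z^k can be made to align in phase at a single z on |z|=r.
Part (b). At z = 2 (real, on the circle |z| = r):
  p(2) = (0)·2^0 + (-3)·2^1 + (0)·2^2 + (4)·2^3 = 26.
  |p(2)| = 26.
Check: |p(2)| = 26 ≤ 38 = M_tri(2). ✓ Equality does not hold at z = 2 (the coefficients have mixed signs, so the terms do not all align in phase there).

M_tri(2) = 38; |p(2)| = 26; equality at z=2: no.


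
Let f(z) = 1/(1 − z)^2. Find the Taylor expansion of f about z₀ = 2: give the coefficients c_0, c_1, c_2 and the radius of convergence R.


Let w = z − z₀, so z = z₀ + w.
Then 1 − z = 1 − (z₀ + w) = (1 − z₀) − w = -1 − w.
f(z) = 1/(-1 − w)^2 = (1/(-1)^2) · (1 − w/(-1))^{−2}.
By the binomial series (1−u)^{−2} = Σ_{n≥0} C(n+1, 1) u^n for |u|<1, with u = w/(-1):
  c_n = C(n+1, 1) / (-1)^(n+2).
  c_0 = 1/(-1)^2 = 1.
  c_1 = 2/(-1)^3 = -2.
  c_2 = 3/(-1)^4 = 3.
The series is valid for |w/d| < 1, i.e. |z − z₀| < |d|.
Radius of convergence: R = |1 − z₀| = |-1| = 1 (distance from z₀ to the singularity z = 1).

c_0 = 1, c_1 = -2, c_2 = 3; R = 1.


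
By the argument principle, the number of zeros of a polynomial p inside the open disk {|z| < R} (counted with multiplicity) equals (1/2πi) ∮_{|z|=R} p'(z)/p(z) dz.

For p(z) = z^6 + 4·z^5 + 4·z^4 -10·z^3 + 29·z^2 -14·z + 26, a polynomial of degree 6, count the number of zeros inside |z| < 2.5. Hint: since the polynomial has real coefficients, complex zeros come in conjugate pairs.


The zeros of p are: (1 + 1i), (1 - 1i), (-3 + 2i), (-3 - 2i), (0 + 1i), (0 - 1i).
Their magnitudes are: 1.414, 1.414, 3.606, 3.606, 1, 1.
Zeros with |z| < R = 2.5: (1 + 1i), (1 - 1i), (0 + 1i), (0 - 1i).
Count = 4.
By the argument principle, (1/2πi) ∮_{|z|=R} p'(z)/p(z) dz equals exactly this count.

Number of zeros inside |z| < 2.5: 4.


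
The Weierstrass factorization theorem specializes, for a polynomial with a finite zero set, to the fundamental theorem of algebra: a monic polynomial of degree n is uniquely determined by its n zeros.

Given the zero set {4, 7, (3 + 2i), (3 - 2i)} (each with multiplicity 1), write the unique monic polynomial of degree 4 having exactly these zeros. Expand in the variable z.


The polynomial is p(z) = ∏_{α ∈ S} (z − α), where S = {4, 7, (3 + 2i), (3 - 2i)}.
Expanding the product yields: p(z) = z^4 -17·z^3 + 107·z^2 -311·z + 364.
Note conjugate pairs combine to real quadratics: (z − (3+2i))(z − (3−2i)) = z² − 6z + 13.
The resulting polynomial has degree 4 and real coefficients as required.

p(z) = z^4 -17·z^3 + 107·z^2 -311·z + 364.


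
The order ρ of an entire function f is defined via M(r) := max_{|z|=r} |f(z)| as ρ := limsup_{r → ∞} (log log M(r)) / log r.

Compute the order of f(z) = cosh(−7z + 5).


cosh(w) is a linear combination of e^{iw} and e^{−iw} (or e^w, e^{−w} in the hyperbolic case), so |cosh(w)| ≤ e^{|w|}. With w = −7z + 5, |w| ≤ 7|z| + 5 = 7r + 5 on |z| = r, giving M(r) ≤ e^{7r + 5}, so ρ ≤ 1. On a suitable ray (z = it for sin/cos; z = t for sinh/cosh, t real → ∞), |cosh(−7z + 5)| grows like e^{7|t|}/2, so ρ ≥ 1. Hence ρ = 1.
Therefore ρ = 1.

Order ρ = 1.


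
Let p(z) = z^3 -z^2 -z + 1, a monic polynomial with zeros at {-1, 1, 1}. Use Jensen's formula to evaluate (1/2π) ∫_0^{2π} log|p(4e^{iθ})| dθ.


Zeros: -1, 1, 1; r = 4.
Inside |z| < r: -1, 1, 1. Outside (|z| ≥ r): ∅.
p(0) = 1, so log|p(0)| = log(1) = 0.0000.
Apply Jensen: I(r) = log|p(0)| + Σ_k log(r/|z_k|), summed over zeros inside |z| < r.
  log(r/|z_k|) for z_k = -1: log(4/1) = 1.3863
  log(r/|z_k|) for z_k = 1: log(4/1) = 1.3863
  log(r/|z_k|) for z_k = 1: log(4/1) = 1.3863
Sum over inside zeros: 4.1589.
I(r) = log|p(0)| + (inside sum) = 0.0000 + 4.1589 = 4.1589.
Closed form (all zeros inside, monic): I(r) = n·log(r) = 3·log(4) = 4.1589. ✓

I(r) ≈ 4.1589.


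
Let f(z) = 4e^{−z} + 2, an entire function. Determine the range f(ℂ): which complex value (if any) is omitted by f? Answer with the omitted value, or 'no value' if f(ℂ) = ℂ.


Little Picard bounds the complement of f(ℂ) to at most one point.
e^{−z} is never zero on ℂ, so 4·e^{−z} takes every value in ℂ ∖ {0}. Adding 2 shifts the range to ℂ ∖ {2}. Thus f omits exactly the value 2.

Omitted value: 2.


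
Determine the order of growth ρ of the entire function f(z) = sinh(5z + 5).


sinh(w) is a linear combination of e^{iw} and e^{−iw} (or e^w, e^{−w} in the hyperbolic case), so |sinh(w)| ≤ e^{|w|}. With w = 5z + 5, |w| ≤ 5|z| + 5 = 5r + 5 on |z| = r, giving M(r) ≤ e^{5r + 5}, so ρ ≤ 1. On a suitable ray (z = it for sin/cos; z = t for sinh/cosh, t real → ∞), |sinh(5z + 5)| grows like e^{5|t|}/2, so ρ ≥ 1. Hence ρ = 1.
Therefore ρ = 1.

Order ρ = 1.


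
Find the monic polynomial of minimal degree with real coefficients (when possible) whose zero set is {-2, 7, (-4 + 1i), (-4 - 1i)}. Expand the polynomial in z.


The polynomial is p(z) = ∏_{α ∈ S} (z − α), where S = {-2, 7, (-4 + 1i), (-4 - 1i)}.
Expanding the product yields: p(z) = z^4 + 3·z^3 -37·z^2 -197·z -238.
Note conjugate pairs combine to real quadratics: (z − (-4+1i))(z − (-4−1i)) = z² + 8z + 17.
The resulting polynomial has degree 4 and real coefficients as required.

p(z) = z^4 + 3·z^3 -37·z^2 -197·z -238.


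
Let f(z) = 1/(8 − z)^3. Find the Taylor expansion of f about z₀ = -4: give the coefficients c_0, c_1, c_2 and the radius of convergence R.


Let w = z − z₀, so z = z₀ + w.
Then 8 − z = 8 − (z₀ + w) = (8 − z₀) − w = 12 − w.
f(z) = 1/(12 − w)^3 = (1/(12)^3) · (1 − w/(12))^{−3}.
By the binomial series (1−u)^{−3} = Σ_{n≥0} C(n+2, 2) u^n for |u|<1, with u = w/(12):
  c_n = C(n+2, 2) / (12)^(n+3).
  c_0 = 1/(12)^3 = 1/1728.
  c_1 = 3/(12)^4 = 1/6912.
  c_2 = 6/(12)^5 = 1/41472.
The series is valid for |w/d| < 1, i.e. |z − z₀| < |d|.
Radius of convergence: R = |8 − z₀| = |12| = 12 (distance from z₀ to the singularity z = 8).

c_0 = 1/1728, c_1 = 1/6912, c_2 = 1/41472; R = 12.


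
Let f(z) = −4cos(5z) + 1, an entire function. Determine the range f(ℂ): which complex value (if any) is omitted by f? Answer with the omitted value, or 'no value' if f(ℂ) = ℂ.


Little Picard bounds the complement of f(ℂ) to at most one point.
cos is entire and surjective onto ℂ: for every w ∈ ℂ, cos(ζ) = w has a solution ζ ∈ ℂ (e.g., via the complex inverse arccos). With ζ = 5z this gives z = ζ/(5). Then -4·cos(5z) takes every value in -4·ℂ = ℂ, and adding 1 is a bijection of ℂ. So f is surjective and omits no value. (Note: only on the real line is cos bounded by [−1, 1].)

Omitted value: no value.


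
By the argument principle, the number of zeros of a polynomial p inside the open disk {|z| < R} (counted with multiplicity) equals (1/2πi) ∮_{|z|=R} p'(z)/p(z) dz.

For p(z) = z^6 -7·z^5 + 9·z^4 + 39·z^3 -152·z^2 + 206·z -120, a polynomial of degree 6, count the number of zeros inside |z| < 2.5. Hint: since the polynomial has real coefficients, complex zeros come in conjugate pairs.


The zeros of p are: -3, (1 + 1i), (1 - 1i), 4, (2 + 1i), (2 - 1i).
Their magnitudes are: 3, 1.414, 1.414, 4, 2.236, 2.236.
Zeros with |z| < R = 2.5: (1 + 1i), (1 - 1i), (2 + 1i), (2 - 1i).
Count = 4.
By the argument principle, (1/2πi) ∮_{|z|=R} p'(z)/p(z) dz equals exactly this count.

Number of zeros inside |z| < 2.5: 4.


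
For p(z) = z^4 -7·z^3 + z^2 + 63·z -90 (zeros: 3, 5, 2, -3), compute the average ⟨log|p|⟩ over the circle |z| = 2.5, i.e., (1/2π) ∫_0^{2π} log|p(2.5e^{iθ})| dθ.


Zeros: -3, 2, 3, 5; r = 2.5.
Inside |z| < r: 2. Outside (|z| ≥ r): -3, 3, 5.
p(0) = -90, so log|p(0)| = log(90) = 4.4998.
Apply Jensen: I(r) = log|p(0)| + Σ_k log(r/|z_k|), summed over zeros inside |z| < r.
  log(r/|z_k|) for z_k = 2: log(2.5/2) = 0.2231
  Outside zeros (-3, 3, 5) contribute nothing to the Jensen sum.
Sum over inside zeros: 0.2231.
I(r) = log|p(0)| + (inside sum) = 4.4998 + 0.2231 = 4.7230.
Note: since some zeros are outside |z| ≤ r, the simplified n·log(r) form does NOT apply — only the inside zeros contribute.

I(r) ≈ 4.7230.


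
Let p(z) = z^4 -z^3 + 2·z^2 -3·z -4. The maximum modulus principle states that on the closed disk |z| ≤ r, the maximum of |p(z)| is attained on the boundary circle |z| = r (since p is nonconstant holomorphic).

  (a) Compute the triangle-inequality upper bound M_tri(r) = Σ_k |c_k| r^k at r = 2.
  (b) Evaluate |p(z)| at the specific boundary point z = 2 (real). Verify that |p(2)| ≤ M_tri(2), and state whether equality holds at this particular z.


Coefficients: c_0 = -4, c_1 = -3, c_2 = 2, c_3 = -1, c_4 = 1. Radius r = 2.
Part (a). Triangle bound: M_tri(r) = Σ_k |c_k| r^k
  = |-4|·2^0 + |-3|·2^1 + |2|·2^2 + |-1|·2^3 + |1|·2^4
  = 4 + 6 + 8 + 8 + 16 = 42.
This bounds M(r) := max_{|z|=r} |p(z)| from above; equality holds iff all terms c_k z^k can be made to align in phase at a single z on |z|=r.
Part (b). At z = 2 (real, on the circle |z| = r):
  p(2) = (-4)·2^0 + (-3)·2^1 + (2)·2^2 + (-1)·2^3 + (1)·2^4 = 6.
  |p(2)| = 6.
Check: |p(2)| = 6 ≤ 42 = M_tri(2). ✓ Equality does not hold at z = 2 (the coefficients have mixed signs, so the terms do not all align in phase there).

M_tri(2) = 42; |p(2)| = 6; equality at z=2: no.


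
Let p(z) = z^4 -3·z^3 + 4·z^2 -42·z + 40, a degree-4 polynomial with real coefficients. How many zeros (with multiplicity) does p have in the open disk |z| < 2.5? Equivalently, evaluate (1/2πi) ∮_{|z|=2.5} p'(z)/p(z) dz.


The zeros of p are: 1, (-1 + 3i), (-1 - 3i), 4.
Their magnitudes are: 1, 3.162, 3.162, 4.
Zeros with |z| < R = 2.5: 1.
Count = 1.
By the argument principle, (1/2πi) ∮_{|z|=R} p'(z)/p(z) dz equals exactly this count.

Number of zeros inside |z| < 2.5: 1.


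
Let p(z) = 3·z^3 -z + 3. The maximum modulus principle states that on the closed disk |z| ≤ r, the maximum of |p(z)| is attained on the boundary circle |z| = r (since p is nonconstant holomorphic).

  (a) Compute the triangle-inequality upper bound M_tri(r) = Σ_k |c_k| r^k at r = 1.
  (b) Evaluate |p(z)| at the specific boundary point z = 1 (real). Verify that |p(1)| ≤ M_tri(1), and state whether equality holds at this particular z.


Coefficients: c_0 = 3, c_1 = -1, c_2 = 0, c_3 = 3. Radius r = 1.
Part (a). Triangle bound: M_tri(r) = Σ_k |c_k| r^k
  = |3|·1^0 + |-1|·1^1 + |0|·1^2 + |3|·1^3
  = 3 + 1 + 0 + 3 = 7.
This bounds M(r) := max_{|z|=r} |p(z)| from above; equality holds iff all terms c_k z^k can be made to align in phase at a single z on |z|=r.
Part (b). At z = 1 (real, on the circle |z| = r):
  p(1) = (3)·1^0 + (-1)·1^1 + (0)·1^2 + (3)·1^3 = 5.
  |p(1)| = 5.
Check: |p(1)| = 5 ≤ 7 = M_tri(1). ✓ Equality does not hold at z = 1 (the coefficients have mixed signs, so the terms do not all align in phase there).

M_tri(1) = 7; |p(1)| = 5; equality at z=1: no.


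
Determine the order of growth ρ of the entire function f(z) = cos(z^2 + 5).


Write cos(w) = (e^{iw} ± e^{−iw})/(2 or 2i), so |cos(w)| ≤ e^{|w|}. With w = z^2 + 5, |w| ≤ 1r^2 + 5 on |z|=r, giving M(r) ≤ e^{1r^2 + 5} and ρ ≤ 2. For the lower bound, choose z on |z|=r with 1z^2 purely imaginary of modulus 1r^2; then |cos(z^2 + 5)| grows like e^{1r^2}/2, so ρ ≥ 2. Hence ρ = 2.
Therefore ρ = 2.

Order ρ = 2.


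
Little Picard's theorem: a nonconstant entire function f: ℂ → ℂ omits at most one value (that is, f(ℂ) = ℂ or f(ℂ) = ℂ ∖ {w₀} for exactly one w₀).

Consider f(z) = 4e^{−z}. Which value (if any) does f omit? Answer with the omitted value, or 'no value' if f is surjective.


Little Picard bounds the complement of f(ℂ) to at most one point.
e^{−z} is never zero on ℂ, so 4·e^{−z} takes every value in ℂ ∖ {0}. Adding 0 shifts the range to ℂ ∖ {0}. Thus f omits exactly the value 0.

Omitted value: 0.


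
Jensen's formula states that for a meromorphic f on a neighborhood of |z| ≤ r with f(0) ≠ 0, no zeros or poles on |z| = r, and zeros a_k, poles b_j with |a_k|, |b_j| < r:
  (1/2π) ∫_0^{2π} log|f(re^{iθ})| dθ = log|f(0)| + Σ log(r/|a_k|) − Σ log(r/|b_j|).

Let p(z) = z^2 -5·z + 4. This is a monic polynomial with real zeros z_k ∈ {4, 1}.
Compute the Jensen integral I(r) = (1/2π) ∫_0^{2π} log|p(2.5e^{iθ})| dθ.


Zeros: 1, 4; r = 2.5.
Inside |z| < r: 1. Outside (|z| ≥ r): 4.
p(0) = 4, so log|p(0)| = log(4) = 1.3863.
Apply Jensen: I(r) = log|p(0)| + Σ_k log(r/|z_k|), summed over zeros inside |z| < r.
  log(r/|z_k|) for z_k = 1: log(2.5/1) = 0.9163
  Outside zeros (4) contribute nothing to the Jensen sum.
Sum over inside zeros: 0.9163.
I(r) = log|p(0)| + (inside sum) = 1.3863 + 0.9163 = 2.3026.
Note: since some zeros are outside |z| ≤ r, the simplified n·log(r) form does NOT apply — only the inside zeros contribute.

I(r) ≈ 2.3026.


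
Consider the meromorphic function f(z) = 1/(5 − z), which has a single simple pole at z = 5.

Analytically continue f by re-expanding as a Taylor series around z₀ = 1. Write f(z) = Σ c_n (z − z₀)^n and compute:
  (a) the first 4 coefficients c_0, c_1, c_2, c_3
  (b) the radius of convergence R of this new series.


Let w = z − z₀, so z = z₀ + w.
Then 5 − z = 5 − (z₀ + w) = (5 − z₀) − w = 4 − w.
f(z) = 1/(4 − w) = (1/(4)) · 1/(1 − w/(4)) = Σ_{n≥0} w^n / (4)^(n+1).
So c_n = 1/(4)^(n+1):
  c_0 = 1/(4)^1 = 1/4.
  c_1 = 1/(4)^2 = 1/16.
  c_2 = 1/(4)^3 = 1/64.
  c_3 = 1/(4)^4 = 1/256.
The series is valid for |w/d| < 1, i.e. |z − z₀| < |d|.
Radius of convergence: R = |5 − z₀| = |4| = 4 (distance from z₀ to the singularity z = 5).

c_0 = 1/4, c_1 = 1/16, c_2 = 1/64, c_3 = 1/256; R = 4.


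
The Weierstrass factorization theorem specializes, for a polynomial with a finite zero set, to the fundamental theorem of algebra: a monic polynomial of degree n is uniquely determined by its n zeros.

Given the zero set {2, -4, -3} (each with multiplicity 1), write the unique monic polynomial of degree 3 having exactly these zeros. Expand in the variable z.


The polynomial is p(z) = ∏_{α ∈ S} (z − α), where S = {2, -4, -3}.
Expanding the product yields: p(z) = z^3 + 5·z^2 -2·z -24.
The resulting polynomial has degree 3 and real coefficients as required.

p(z) = z^3 + 5·z^2 -2·z -24.


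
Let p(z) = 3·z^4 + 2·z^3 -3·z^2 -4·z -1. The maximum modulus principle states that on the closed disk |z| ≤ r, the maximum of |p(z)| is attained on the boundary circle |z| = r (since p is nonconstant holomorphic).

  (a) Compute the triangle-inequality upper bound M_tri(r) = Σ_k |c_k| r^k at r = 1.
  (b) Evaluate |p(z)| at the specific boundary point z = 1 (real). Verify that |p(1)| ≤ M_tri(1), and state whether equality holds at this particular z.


Coefficients: c_0 = -1, c_1 = -4, c_2 = -3, c_3 = 2, c_4 = 3. Radius r = 1.
Part (a). Triangle bound: M_tri(r) = Σ_k |c_k| r^k
  = |-1|·1^0 + |-4|·1^1 + |-3|·1^2 + |2|·1^3 + |3|·1^4
  = 1 + 4 + 3 + 2 + 3 = 13.
This bounds M(r) := max_{|z|=r} |p(z)| from above; equality holds iff all terms c_k z^k can be made to align in phase at a single z on |z|=r.
Part (b). At z = 1 (real, on the circle |z| = r):
  p(1) = (-1)·1^0 + (-4)·1^1 + (-3)·1^2 + (2)·1^3 + (3)·1^4 = -3.
  |p(1)| = 3.
Check: |p(1)| = 3 ≤ 13 = M_tri(1). ✓ Equality does not hold at z = 1 (the coefficients have mixed signs, so the terms do not all align in phase there).

M_tri(1) = 13; |p(1)| = 3; equality at z=1: no.


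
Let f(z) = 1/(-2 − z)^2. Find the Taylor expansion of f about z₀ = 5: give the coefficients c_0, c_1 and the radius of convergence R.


Let w = z − z₀, so z = z₀ + w.
Then -2 − z = -2 − (z₀ + w) = (-2 − z₀) − w = -7 − w.
f(z) = 1/(-7 − w)^2 = (1/(-7)^2) · (1 − w/(-7))^{−2}.
By the binomial series (1−u)^{−2} = Σ_{n≥0} C(n+1, 1) u^n for |u|<1, with u = w/(-7):
  c_n = C(n+1, 1) / (-7)^(n+2).
  c_0 = 1/(-7)^2 = 1/49.
  c_1 = 2/(-7)^3 = -2/343.
The series is valid for |w/d| < 1, i.e. |z − z₀| < |d|.
Radius of convergence: R = |-2 − z₀| = |-7| = 7 (distance from z₀ to the singularity z = -2).

c_0 = 1/49, c_1 = -2/343; R = 7.


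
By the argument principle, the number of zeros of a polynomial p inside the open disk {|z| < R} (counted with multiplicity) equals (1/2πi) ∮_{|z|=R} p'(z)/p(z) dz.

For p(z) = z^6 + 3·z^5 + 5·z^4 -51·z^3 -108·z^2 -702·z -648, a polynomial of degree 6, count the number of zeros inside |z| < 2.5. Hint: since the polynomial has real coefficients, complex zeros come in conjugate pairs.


The zeros of p are: 4, (-3 + 3i), (-3 - 3i), -1, (0 + 3i), (0 - 3i).
Their magnitudes are: 4, 4.243, 4.243, 1, 3, 3.
Zeros with |z| < R = 2.5: -1.
Count = 1.
By the argument principle, (1/2πi) ∮_{|z|=R} p'(z)/p(z) dz equals exactly this count.

Number of zeros inside |z| < 2.5: 1.


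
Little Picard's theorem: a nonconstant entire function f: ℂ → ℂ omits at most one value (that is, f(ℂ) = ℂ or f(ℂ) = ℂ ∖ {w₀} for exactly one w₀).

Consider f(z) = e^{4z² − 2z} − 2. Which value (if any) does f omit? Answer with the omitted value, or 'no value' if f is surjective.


Little Picard bounds the complement of f(ℂ) to at most one point.
The exponent g(z) = 4z² − 2z is a nonconstant polynomial, hence surjective onto ℂ. So e^{g(z)} takes every value in {e^w : w ∈ ℂ} = ℂ ∖ {0}. Adding -2 shifts the range to ℂ ∖ {-2}. f omits exactly -2.

Omitted value: -2.


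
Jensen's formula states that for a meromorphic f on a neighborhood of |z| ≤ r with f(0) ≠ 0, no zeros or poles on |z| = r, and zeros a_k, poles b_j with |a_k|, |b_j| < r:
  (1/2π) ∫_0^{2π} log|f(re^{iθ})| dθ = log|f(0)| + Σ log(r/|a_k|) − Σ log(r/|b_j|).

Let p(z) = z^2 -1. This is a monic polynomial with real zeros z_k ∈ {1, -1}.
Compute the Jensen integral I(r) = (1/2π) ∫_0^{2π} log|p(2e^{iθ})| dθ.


Zeros: -1, 1; r = 2.
Inside |z| < r: -1, 1. Outside (|z| ≥ r): ∅.
p(0) = -1, so log|p(0)| = log(1) = 0.0000.
Apply Jensen: I(r) = log|p(0)| + Σ_k log(r/|z_k|), summed over zeros inside |z| < r.
  log(r/|z_k|) for z_k = 1: log(2/1) = 0.6931
  log(r/|z_k|) for z_k = -1: log(2/1) = 0.6931
Sum over inside zeros: 1.3863.
I(r) = log|p(0)| + (inside sum) = 0.0000 + 1.3863 = 1.3863.
Closed form (all zeros inside, monic): I(r) = n·log(r) = 2·log(2) = 1.3863. ✓

I(r) ≈ 1.3863.


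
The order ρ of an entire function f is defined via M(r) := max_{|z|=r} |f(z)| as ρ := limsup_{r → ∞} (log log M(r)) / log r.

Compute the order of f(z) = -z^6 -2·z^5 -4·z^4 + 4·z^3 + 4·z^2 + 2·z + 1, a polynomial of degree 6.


|f(z)| ≤ Σ|c_k|·r^k = O(r^6) as r → ∞. Polynomial growth is O(e^{r^ε}) for every ε > 0 (since r^6/e^{r^ε} → 0), so ρ ≤ ε for all ε > 0, i.e. ρ = 0. Every nonconstant polynomial has order 0.
Therefore ρ = 0.

Order ρ = 0.


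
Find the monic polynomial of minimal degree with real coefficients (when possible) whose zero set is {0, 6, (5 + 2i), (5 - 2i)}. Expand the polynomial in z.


The polynomial is p(z) = ∏_{α ∈ S} (z − α), where S = {0, 6, (5 + 2i), (5 - 2i)}.
Expanding the product yields: p(z) = z^4 -16·z^3 + 89·z^2 -174·z.
Note conjugate pairs combine to real quadratics: (z − (5+2i))(z − (5−2i)) = z² − 10z + 29.
The resulting polynomial has degree 4 and real coefficients as required.

p(z) = z^4 -16·z^3 + 89·z^2 -174·z.
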